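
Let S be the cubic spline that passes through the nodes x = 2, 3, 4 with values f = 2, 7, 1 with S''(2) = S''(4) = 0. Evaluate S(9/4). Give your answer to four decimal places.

Write m_i for S''(x_i). With h_i = 1, 1 and divided differences Δ_i = 5, -6, the continuity of S' gives the tridiagonal system
  1·m_0 + 4·m_1 + 1·m_2 = 6(Δ_1 - Δ_0) = -66
Natural end conditions: m_0 = m_2 = 0.
Solving: m_0 = 0, m_1 = -33/2, m_2 = 0.
On [2, 3], S(x) = 2 + 31/4·(x - 2) + 0·(x - 2)² - 11/4·(x - 2)³.
With (x - 2) = 1/4: S(9/4) = 997/256.

3.8945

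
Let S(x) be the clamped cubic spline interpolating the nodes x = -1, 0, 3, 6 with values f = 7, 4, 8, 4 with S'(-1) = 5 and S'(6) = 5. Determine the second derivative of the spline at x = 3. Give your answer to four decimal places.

-5.9140

Put M_i = S'' at the i-th knot. Here h = (1, 3, 3) and Δ = (-3, 4/3, -4/3), so the interior equations h_(i-1)·M_(i-1) + 2(h_(i-1)+h_i)·M_i + h_i·M_(i+1) = 6(Δ_i − Δ_(i-1)) read
  1·M_0 + 8·M_1 + 3·M_2 = 6(Δ_1 - Δ_0) = 26
  3·M_1 + 12·M_2 + 3·M_3 = 6(Δ_2 - Δ_1) = -16
Clamped end conditions give two more equations: 2h_0·M_0 + h_0·M_1 = 6(Δ_0 - S'(-1)) = -48 and h_2·M_2 + 2h_2·M_3 = 6(S'(6) - Δ_2) = 38.
Solving the tridiagonal system: M_0 = -884/31, M_1 = 280/31, M_2 = -550/93, M_3 = 288/31.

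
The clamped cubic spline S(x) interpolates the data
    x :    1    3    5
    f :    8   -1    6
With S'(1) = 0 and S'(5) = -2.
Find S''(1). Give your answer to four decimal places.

Write M_i for S''(x_i). With h_i = 2, 2 and divided differences Δ_i = -9/2, 7/2, the continuity of S' gives the tridiagonal system
  2·M_0 + 8·M_1 + 2·M_2 = 6(Δ_1 - Δ_0) = 48
Clamped end conditions give two more equations: 2h_0·M_0 + h_0·M_1 = 6(Δ_0 - S'(1)) = -27 and h_1·M_1 + 2h_1·M_2 = 6(S'(5) - Δ_1) = -33.
Forward elimination and back-substitution give M_0 = -53/4, M_1 = 13, M_2 = -59/4.

-13.2500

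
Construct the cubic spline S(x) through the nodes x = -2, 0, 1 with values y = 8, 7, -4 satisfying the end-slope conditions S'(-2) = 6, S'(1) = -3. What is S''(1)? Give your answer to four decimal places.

Write M_i for S''(x_i). With h_i = 2, 1 and divided differences Δ_i = -1/2, -11, the continuity of S' gives the tridiagonal system
  2·M_0 + 6·M_1 + 1·M_2 = 6(Δ_1 - Δ_0) = -63
Clamped end conditions give two more equations: 2h_0·M_0 + h_0·M_1 = 6(Δ_0 - S'(-2)) = -39 and h_1·M_1 + 2h_1·M_2 = 6(S'(1) - Δ_1) = 48.
Solving: M_0 = -9/4, M_1 = -15, M_2 = 63/2.

31.5000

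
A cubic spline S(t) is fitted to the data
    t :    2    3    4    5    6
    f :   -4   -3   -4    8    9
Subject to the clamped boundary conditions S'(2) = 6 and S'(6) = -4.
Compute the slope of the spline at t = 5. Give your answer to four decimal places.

9.0536

Write M_i for S''(x_i). With h_i = 1, 1, 1, 1 and divided differences Δ_i = 1, -1, 12, 1, the continuity of S' gives the tridiagonal system
  1·M_0 + 4·M_1 + 1·M_2 = 6(Δ_1 - Δ_0) = -12
  1·M_1 + 4·M_2 + 1·M_3 = 6(Δ_2 - Δ_1) = 78
  1·M_2 + 4·M_3 + 1·M_4 = 6(Δ_3 - Δ_2) = -66
Clamped end conditions give two more equations: 2h_0·M_0 + h_0·M_1 = 6(Δ_0 - S'(2)) = -30 and h_3·M_3 + 2h_3·M_4 = 6(S'(6) - Δ_3) = -30.
Hence M_0 = -325/28, M_1 = -95/14, M_2 = 107/4, M_3 = -311/14, M_4 = -109/28.
On [5, 6], S'(t) = b_3 + 2c_3·(t - 5) + 3d_3·(t - 5)² with b_3 = Δ_3 - h_3(2M_3 + M_4)/6 = 507/56, c_3 = M_3/2 = -311/28, d_3 = (M_4 - M_3)/(6h_3) = 171/56. So S'(5) = 507/56.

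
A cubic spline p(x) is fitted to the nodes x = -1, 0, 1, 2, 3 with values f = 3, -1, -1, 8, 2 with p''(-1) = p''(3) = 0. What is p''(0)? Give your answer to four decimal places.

0.9643

Let m_i = p''(x_i). Step sizes h_i = 1, 1, 1, 1; slopes of the chords Δ_i = (y_(i+1) - y_i)/h_i = -4, 0, 9, -6.
  1·m_0 + 4·m_1 + 1·m_2 = 6(Δ_1 - Δ_0) = 24
  1·m_1 + 4·m_2 + 1·m_3 = 6(Δ_2 - Δ_1) = 54
  1·m_2 + 4·m_3 + 1·m_4 = 6(Δ_3 - Δ_2) = -90
Natural end conditions: m_0 = m_4 = 0.
Forward elimination and back-substitution give m_0 = 0, m_1 = 27/28, m_2 = 141/7, m_3 = -771/28, m_4 = 0.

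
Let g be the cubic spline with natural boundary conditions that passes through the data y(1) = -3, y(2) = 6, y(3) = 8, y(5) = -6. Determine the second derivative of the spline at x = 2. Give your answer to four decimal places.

-8.6087

Let M_i = g''(x_i). Step sizes h_i = 1, 1, 2; slopes of the chords Δ_i = (y_(i+1) - y_i)/h_i = 9, 2, -7.
  1·M_0 + 4·M_1 + 1·M_2 = 6(Δ_1 - Δ_0) = -42
  1·M_1 + 6·M_2 + 2·M_3 = 6(Δ_2 - Δ_1) = -54
Natural end conditions: M_0 = M_3 = 0.
Solving: M_0 = 0, M_1 = -198/23, M_2 = -174/23, M_3 = 0.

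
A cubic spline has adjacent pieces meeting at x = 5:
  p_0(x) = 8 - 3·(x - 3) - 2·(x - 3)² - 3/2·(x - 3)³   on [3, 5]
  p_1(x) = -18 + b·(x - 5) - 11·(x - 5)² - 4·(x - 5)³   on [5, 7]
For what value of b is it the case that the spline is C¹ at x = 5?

p_0'(x) = -3 - 4·(x - 3) - 9/2·(x - 3)², so p_0'(5) = -29. On the right, p_1'(5) = b, so b = -29.

-29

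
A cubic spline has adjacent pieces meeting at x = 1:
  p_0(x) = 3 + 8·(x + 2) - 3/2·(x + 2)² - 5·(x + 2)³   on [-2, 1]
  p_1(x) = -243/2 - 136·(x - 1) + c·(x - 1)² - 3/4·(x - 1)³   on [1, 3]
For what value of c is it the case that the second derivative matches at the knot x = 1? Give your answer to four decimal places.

-46.5000

p_0''(x) = -3 - 30·(x + 2), so p_0''(1) = -93. On the right, p_1''(1) = 2c, so c = -93/2.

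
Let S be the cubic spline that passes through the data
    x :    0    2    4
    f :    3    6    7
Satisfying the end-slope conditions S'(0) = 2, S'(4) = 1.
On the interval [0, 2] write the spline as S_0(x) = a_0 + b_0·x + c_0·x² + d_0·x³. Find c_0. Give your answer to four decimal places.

Put m_i = S'' at the i-th knot. Here h = (2, 2) and Δ = (3/2, 1/2), so the interior equations h_(i-1)·m_(i-1) + 2(h_(i-1)+h_i)·m_i + h_i·m_(i+1) = 6(Δ_i − Δ_(i-1)) read
  2·m_0 + 8·m_1 + 2·m_2 = 6(Δ_1 - Δ_0) = -6
Clamped end conditions give two more equations: 2h_0·m_0 + h_0·m_1 = 6(Δ_0 - S'(0)) = -3 and h_1·m_1 + 2h_1·m_2 = 6(S'(4) - Δ_1) = 3.
Hence m_0 = -1/4, m_1 = -1, m_2 = 5/4.
On [0, 2], with S_0(x) = a_0 + b_0·x + c_0·x² + d_0·x³: c_0 = m_0/2 = -1/8, d_0 = (m_1 - m_0)/(6h_0) = -1/16, b_0 = Δ_0 - h_0(2m_0 + m_1)/6 = 2.

-0.1250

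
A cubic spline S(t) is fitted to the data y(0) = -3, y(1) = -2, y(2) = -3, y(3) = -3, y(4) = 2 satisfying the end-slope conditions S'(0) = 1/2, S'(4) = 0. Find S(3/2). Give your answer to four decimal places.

-2.2199

With M_i denoting the second derivative at x_i, h_i = 1, 1, 1, 1, and Δ_i = (y_(i+1) − y_i)/h_i = 1, -1, 0, 5:
  1·M_0 + 4·M_1 + 1·M_2 = 6(Δ_1 - Δ_0) = -12
  1·M_1 + 4·M_2 + 1·M_3 = 6(Δ_2 - Δ_1) = 6
  1·M_2 + 4·M_3 + 1·M_4 = 6(Δ_3 - Δ_2) = 30
Clamped end conditions give two more equations: 2h_0·M_0 + h_0·M_1 = 6(Δ_0 - S'(0)) = 3 and h_3·M_3 + 2h_3·M_4 = 6(S'(4) - Δ_3) = -30.
Solving: M_0 = 185/56, M_1 = -101/28, M_2 = -7/8, M_3 = 367/28, M_4 = -1207/56.
On [1, 2], S(t) = -2 + 39/112·(t - 1) - 101/56·(t - 1)² + 51/112·(t - 1)³.
With (t - 1) = 1/2: S(3/2) = -1989/896.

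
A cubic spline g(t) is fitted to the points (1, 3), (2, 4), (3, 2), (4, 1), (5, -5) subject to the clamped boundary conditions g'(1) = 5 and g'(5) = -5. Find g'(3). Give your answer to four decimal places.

Put M_i = g'' at the i-th knot. Here h = (1, 1, 1, 1) and Δ = (1, -2, -1, -6), so the interior equations h_(i-1)·M_(i-1) + 2(h_(i-1)+h_i)·M_i + h_i·M_(i+1) = 6(Δ_i − Δ_(i-1)) read
  1·M_0 + 4·M_1 + 1·M_2 = 6(Δ_1 - Δ_0) = -18
  1·M_1 + 4·M_2 + 1·M_3 = 6(Δ_2 - Δ_1) = 6
  1·M_2 + 4·M_3 + 1·M_4 = 6(Δ_3 - Δ_2) = -30
Clamped end conditions give two more equations: 2h_0·M_0 + h_0·M_1 = 6(Δ_0 - g'(1)) = -24 and h_3·M_3 + 2h_3·M_4 = 6(g'(5) - Δ_3) = 6.
Solving: M_0 = -73/7, M_1 = -22/7, M_2 = 5, M_3 = -76/7, M_4 = 59/7.
On [3, 4], g'(t) = b_2 + 2c_2·(t - 3) + 3d_2·(t - 3)² with b_2 = Δ_2 - h_2(2M_2 + M_3)/6 = -6/7, c_2 = M_2/2 = 5/2, d_2 = (M_3 - M_2)/(6h_2) = -37/14. So g'(3) = -6/7.

-0.8571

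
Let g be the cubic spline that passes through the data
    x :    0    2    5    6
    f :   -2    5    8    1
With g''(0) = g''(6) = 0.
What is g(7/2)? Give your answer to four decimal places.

Write M_i for g''(x_i). With h_i = 2, 3, 1 and divided differences Δ_i = 7/2, 1, -7, the continuity of g' gives the tridiagonal system
  2·M_0 + 10·M_1 + 3·M_2 = 6(Δ_1 - Δ_0) = -15
  3·M_1 + 8·M_2 + 1·M_3 = 6(Δ_2 - Δ_1) = -48
Natural end conditions: M_0 = M_3 = 0.
Forward elimination and back-substitution give M_0 = 0, M_1 = 24/71, M_2 = -435/71, M_3 = 0.
On [2, 5], g(x) = 5 + 529/142·(x - 2) + 12/71·(x - 2)² - 51/142·(x - 2)³.
With (x - 2) = 3/2: g(7/2) = 11083/1136.

9.7562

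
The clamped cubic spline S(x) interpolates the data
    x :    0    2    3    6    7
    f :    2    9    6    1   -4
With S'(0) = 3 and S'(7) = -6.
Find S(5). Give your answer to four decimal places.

Put M_i = S'' at the i-th knot. Here h = (2, 1, 3, 1) and Δ = (7/2, -3, -5/3, -5), so the interior equations h_(i-1)·M_(i-1) + 2(h_(i-1)+h_i)·M_i + h_i·M_(i+1) = 6(Δ_i − Δ_(i-1)) read
  2·M_0 + 6·M_1 + 1·M_2 = 6(Δ_1 - Δ_0) = -39
  1·M_1 + 8·M_2 + 3·M_3 = 6(Δ_2 - Δ_1) = 8
  3·M_2 + 8·M_3 + 1·M_4 = 6(Δ_3 - Δ_2) = -20
Clamped end conditions give two more equations: 2h_0·M_0 + h_0·M_1 = 6(Δ_0 - S'(0)) = 3 and h_3·M_3 + 2h_3·M_4 = 6(S'(7) - Δ_3) = -6.
Forward elimination and back-substitution give M_0 = 3397/660, M_1 = -1451/165, M_2 = 229/66, M_3 = -201/55, M_4 = -129/110.
On [3, 6], S(x) = 6 - 182/55·(x - 3) + 229/132·(x - 3)² - 2351/5940·(x - 3)³.
With (x - 3) = 2: S(5) = 937/297.

3.1549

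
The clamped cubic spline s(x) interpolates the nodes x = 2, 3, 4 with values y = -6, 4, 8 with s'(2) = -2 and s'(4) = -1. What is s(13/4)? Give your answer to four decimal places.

6.2539

Write σ_i for s''(x_i). With h_i = 1, 1 and divided differences Δ_i = 10, 4, the continuity of s' gives the tridiagonal system
  1·σ_0 + 4·σ_1 + 1·σ_2 = 6(Δ_1 - Δ_0) = -36
Clamped end conditions give two more equations: 2h_0·σ_0 + h_0·σ_1 = 6(Δ_0 - s'(2)) = 72 and h_1·σ_1 + 2h_1·σ_2 = 6(s'(4) - Δ_1) = -30.
Solving the tridiagonal system: σ_0 = 91/2, σ_1 = -19, σ_2 = -11/2.
On [3, 4], s(x) = 4 + 45/4·(x - 3) - 19/2·(x - 3)² + 9/4·(x - 3)³.
With (x - 3) = 1/4: s(13/4) = 1601/256.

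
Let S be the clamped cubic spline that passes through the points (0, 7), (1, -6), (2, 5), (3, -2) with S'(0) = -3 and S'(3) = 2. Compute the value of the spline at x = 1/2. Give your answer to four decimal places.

With M_i denoting the second derivative at x_i, h_i = 1, 1, 1, and Δ_i = (y_(i+1) − y_i)/h_i = -13, 11, -7:
  1·M_0 + 4·M_1 + 1·M_2 = 6(Δ_1 - Δ_0) = 144
  1·M_1 + 4·M_2 + 1·M_3 = 6(Δ_2 - Δ_1) = -108
Clamped end conditions give two more equations: 2h_0·M_0 + h_0·M_1 = 6(Δ_0 - S'(0)) = -60 and h_2·M_2 + 2h_2·M_3 = 6(S'(3) - Δ_2) = 54.
Solving the tridiagonal system: M_0 = -946/15, M_1 = 992/15, M_2 = -862/15, M_3 = 836/15.
On [0, 1], S(x) = 7 - 3·x - 473/15·x² + 323/15·x³.
With x = 1/2: S(1/2) = 37/120.

0.3083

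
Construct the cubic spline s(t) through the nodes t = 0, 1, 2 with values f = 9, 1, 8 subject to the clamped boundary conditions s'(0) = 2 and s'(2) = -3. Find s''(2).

Let M_i = s''(x_i). Step sizes h_i = 1, 1; slopes of the chords Δ_i = (y_(i+1) - y_i)/h_i = -8, 7.
  1·M_0 + 4·M_1 + 1·M_2 = 6(Δ_1 - Δ_0) = 90
Clamped end conditions give two more equations: 2h_0·M_0 + h_0·M_1 = 6(Δ_0 - s'(0)) = -60 and h_1·M_1 + 2h_1·M_2 = 6(s'(2) - Δ_1) = -60.
Forward elimination and back-substitution give M_0 = -55, M_1 = 50, M_2 = -55.

-55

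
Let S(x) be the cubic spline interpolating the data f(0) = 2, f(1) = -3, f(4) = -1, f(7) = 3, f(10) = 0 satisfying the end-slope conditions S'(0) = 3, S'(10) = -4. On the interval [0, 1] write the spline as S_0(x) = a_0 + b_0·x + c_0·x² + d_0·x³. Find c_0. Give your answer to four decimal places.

Write m_i for S''(x_i). With h_i = 1, 3, 3, 3 and divided differences Δ_i = -5, 2/3, 4/3, -1, the continuity of S' gives the tridiagonal system
  1·m_0 + 8·m_1 + 3·m_2 = 6(Δ_1 - Δ_0) = 34
  3·m_1 + 12·m_2 + 3·m_3 = 6(Δ_2 - Δ_1) = 4
  3·m_2 + 12·m_3 + 3·m_4 = 6(Δ_3 - Δ_2) = -14
Clamped end conditions give two more equations: 2h_0·m_0 + h_0·m_1 = 6(Δ_0 - S'(0)) = -48 and h_3·m_3 + 2h_3·m_4 = 6(S'(10) - Δ_3) = -18.
Solving the tridiagonal system: m_0 = -1637/58, m_1 = 245/29, m_2 = -311/174, m_3 = 1/29, m_4 = -175/58.
On [0, 1], with S_0(x) = a_0 + b_0·x + c_0·x² + d_0·x³: c_0 = m_0/2 = -1637/116, d_0 = (m_1 - m_0)/(6h_0) = 709/116, b_0 = Δ_0 - h_0(2m_0 + m_1)/6 = 3.

-14.1121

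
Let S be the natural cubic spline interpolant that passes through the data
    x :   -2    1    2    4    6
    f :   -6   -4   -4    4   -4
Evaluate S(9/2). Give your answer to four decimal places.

Write m_i for S''(x_i). With h_i = 3, 1, 2, 2 and divided differences Δ_i = 2/3, 0, 4, -4, the continuity of S' gives the tridiagonal system
  3·m_0 + 8·m_1 + 1·m_2 = 6(Δ_1 - Δ_0) = -4
  1·m_1 + 6·m_2 + 2·m_3 = 6(Δ_2 - Δ_1) = 24
  2·m_2 + 8·m_3 + 2·m_4 = 6(Δ_3 - Δ_2) = -48
Natural end conditions: m_0 = m_4 = 0.
Hence m_0 = 0, m_1 = -58/43, m_2 = 292/43, m_3 = -331/43, m_4 = 0.
On [4, 6], S(x) = 4 + 146/129·(x - 4) - 331/86·(x - 4)² + 331/516·(x - 4)³.
With (x - 4) = 1/2: S(9/2) = 5069/1376.

3.6839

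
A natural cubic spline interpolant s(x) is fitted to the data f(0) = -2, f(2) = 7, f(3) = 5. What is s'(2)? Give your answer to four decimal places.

0.1667

Let m_i = s''(x_i). Step sizes h_i = 2, 1; slopes of the chords Δ_i = (y_(i+1) - y_i)/h_i = 9/2, -2.
  2·m_0 + 6·m_1 + 1·m_2 = 6(Δ_1 - Δ_0) = -39
Natural end conditions: m_0 = m_2 = 0.
Solving the tridiagonal system: m_0 = 0, m_1 = -13/2, m_2 = 0.
On [2, 3], s'(x) = b_1 + 2c_1·(x - 2) + 3d_1·(x - 2)² with b_1 = Δ_1 - h_1(2m_1 + m_2)/6 = 1/6, c_1 = m_1/2 = -13/4, d_1 = (m_2 - m_1)/(6h_1) = 13/12. So s'(2) = 1/6.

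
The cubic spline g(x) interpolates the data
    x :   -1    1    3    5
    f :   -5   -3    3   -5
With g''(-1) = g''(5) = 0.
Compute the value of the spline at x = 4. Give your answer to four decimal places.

Write M_i for g''(x_i). With h_i = 2, 2, 2 and divided differences Δ_i = 1, 3, -4, the continuity of g' gives the tridiagonal system
  2·M_0 + 8·M_1 + 2·M_2 = 6(Δ_1 - Δ_0) = 12
  2·M_1 + 8·M_2 + 2·M_3 = 6(Δ_2 - Δ_1) = -42
Natural end conditions: M_0 = M_3 = 0.
Solving the tridiagonal system: M_0 = 0, M_1 = 3, M_2 = -6, M_3 = 0.
On [3, 5], g(x) = 3 + 0·(x - 3) - 3·(x - 3)² + 1/2·(x - 3)³.
With (x - 3) = 1: g(4) = 1/2.

0.5000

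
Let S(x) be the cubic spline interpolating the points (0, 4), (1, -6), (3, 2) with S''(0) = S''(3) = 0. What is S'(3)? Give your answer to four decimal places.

Let σ_i = S''(x_i). Step sizes h_i = 1, 2; slopes of the chords Δ_i = (y_(i+1) - y_i)/h_i = -10, 4.
  1·σ_0 + 6·σ_1 + 2·σ_2 = 6(Δ_1 - Δ_0) = 84
Natural end conditions: σ_0 = σ_2 = 0.
Hence σ_0 = 0, σ_1 = 14, σ_2 = 0.
On [1, 3], S'(x) = b_1 + 2c_1·(x - 1) + 3d_1·(x - 1)² with b_1 = Δ_1 - h_1(2σ_1 + σ_2)/6 = -16/3, c_1 = σ_1/2 = 7, d_1 = (σ_2 - σ_1)/(6h_1) = -7/6. So S'(3) = 26/3.

8.6667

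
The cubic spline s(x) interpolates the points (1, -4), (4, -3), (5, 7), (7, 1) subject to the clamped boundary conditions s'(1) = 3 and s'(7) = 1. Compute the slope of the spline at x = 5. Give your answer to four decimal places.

5.3333

With σ_i denoting the second derivative at x_i, h_i = 3, 1, 2, and Δ_i = (y_(i+1) − y_i)/h_i = 1/3, 10, -3:
  3·σ_0 + 8·σ_1 + 1·σ_2 = 6(Δ_1 - Δ_0) = 58
  1·σ_1 + 6·σ_2 + 2·σ_3 = 6(Δ_2 - Δ_1) = -78
Clamped end conditions give two more equations: 2h_0·σ_0 + h_0·σ_1 = 6(Δ_0 - s'(1)) = -16 and h_2·σ_2 + 2h_2·σ_3 = 6(s'(7) - Δ_2) = 24.
Solving: σ_0 = -28/3, σ_1 = 40/3, σ_2 = -62/3, σ_3 = 49/3.
On [5, 7], s'(x) = b_2 + 2c_2·(x - 5) + 3d_2·(x - 5)² with b_2 = Δ_2 - h_2(2σ_2 + σ_3)/6 = 16/3, c_2 = σ_2/2 = -31/3, d_2 = (σ_3 - σ_2)/(6h_2) = 37/12. So s'(5) = 16/3.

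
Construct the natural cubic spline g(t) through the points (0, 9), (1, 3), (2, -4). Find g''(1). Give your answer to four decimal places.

Put σ_i = g'' at the i-th knot. Here h = (1, 1) and Δ = (-6, -7), so the interior equations h_(i-1)·σ_(i-1) + 2(h_(i-1)+h_i)·σ_i + h_i·σ_(i+1) = 6(Δ_i − Δ_(i-1)) read
  1·σ_0 + 4·σ_1 + 1·σ_2 = 6(Δ_1 - Δ_0) = -6
Natural end conditions: σ_0 = σ_2 = 0.
Solving: σ_0 = 0, σ_1 = -3/2, σ_2 = 0.

-1.5000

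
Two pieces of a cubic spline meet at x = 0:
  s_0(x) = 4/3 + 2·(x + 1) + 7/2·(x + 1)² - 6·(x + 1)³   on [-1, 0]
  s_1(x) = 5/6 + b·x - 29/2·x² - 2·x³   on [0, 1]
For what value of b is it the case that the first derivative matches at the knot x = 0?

s_0'(x) = 2 + 7·(x + 1) - 18·(x + 1)², so s_0'(0) = -9. On the right, s_1'(0) = b, so b = -9.

-9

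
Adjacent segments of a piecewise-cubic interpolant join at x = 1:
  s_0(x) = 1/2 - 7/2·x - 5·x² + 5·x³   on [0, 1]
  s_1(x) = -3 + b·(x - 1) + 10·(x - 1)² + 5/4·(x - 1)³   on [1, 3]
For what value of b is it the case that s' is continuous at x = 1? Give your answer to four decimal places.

1.5000

s_0'(x) = -7/2 - 10·x + 15·x², so s_0'(1) = 3/2. On the right, s_1'(1) = b, so b = 3/2.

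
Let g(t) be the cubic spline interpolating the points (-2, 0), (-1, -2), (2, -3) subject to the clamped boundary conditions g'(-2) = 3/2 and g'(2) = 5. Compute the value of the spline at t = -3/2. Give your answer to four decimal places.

Write M_i for g''(x_i). With h_i = 1, 3 and divided differences Δ_i = -2, -1/3, the continuity of g' gives the tridiagonal system
  1·M_0 + 8·M_1 + 3·M_2 = 6(Δ_1 - Δ_0) = 10
Clamped end conditions give two more equations: 2h_0·M_0 + h_0·M_1 = 6(Δ_0 - g'(-2)) = -21 and h_1·M_1 + 2h_1·M_2 = 6(g'(2) - Δ_1) = 32.
Solving: M_0 = -87/8, M_1 = 3/4, M_2 = 119/24.
On [-2, -1], g(t) = 0 + 3/2·(t + 2) - 87/16·(t + 2)² + 31/16·(t + 2)³.
With (t + 2) = 1/2: g(-3/2) = -47/128.

-0.3672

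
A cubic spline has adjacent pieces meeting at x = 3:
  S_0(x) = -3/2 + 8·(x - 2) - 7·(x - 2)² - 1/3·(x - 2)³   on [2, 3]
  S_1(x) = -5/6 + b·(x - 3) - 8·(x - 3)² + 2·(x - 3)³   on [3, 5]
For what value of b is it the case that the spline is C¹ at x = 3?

S_0'(x) = 8 - 14·(x - 2) - 1·(x - 2)², so S_0'(3) = -7. On the right, S_1'(3) = b, so b = -7.

-7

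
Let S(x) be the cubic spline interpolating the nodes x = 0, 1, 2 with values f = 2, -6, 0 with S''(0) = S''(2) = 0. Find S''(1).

21

Write M_i for S''(x_i). With h_i = 1, 1 and divided differences Δ_i = -8, 6, the continuity of S' gives the tridiagonal system
  1·M_0 + 4·M_1 + 1·M_2 = 6(Δ_1 - Δ_0) = 84
Natural end conditions: M_0 = M_2 = 0.
Hence M_0 = 0, M_1 = 21, M_2 = 0.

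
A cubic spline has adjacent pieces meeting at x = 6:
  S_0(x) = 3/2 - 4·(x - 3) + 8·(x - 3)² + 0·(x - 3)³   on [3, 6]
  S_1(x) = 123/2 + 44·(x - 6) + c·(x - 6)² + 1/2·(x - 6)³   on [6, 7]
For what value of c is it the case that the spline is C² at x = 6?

8

S_0''(x) = 16 + 0·(x - 3), so S_0''(6) = 16. On the right, S_1''(6) = 2c, so c = 8.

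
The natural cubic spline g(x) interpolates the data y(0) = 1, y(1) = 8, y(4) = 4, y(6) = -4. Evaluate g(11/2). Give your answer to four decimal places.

Write M_i for g''(x_i). With h_i = 1, 3, 2 and divided differences Δ_i = 7, -4/3, -4, the continuity of g' gives the tridiagonal system
  1·M_0 + 8·M_1 + 3·M_2 = 6(Δ_1 - Δ_0) = -50
  3·M_1 + 10·M_2 + 2·M_3 = 6(Δ_2 - Δ_1) = -16
Natural end conditions: M_0 = M_3 = 0.
Solving the tridiagonal system: M_0 = 0, M_1 = -452/71, M_2 = 22/71, M_3 = 0.
On [4, 6], g(x) = 4 - 896/213·(x - 4) + 11/71·(x - 4)² - 11/426·(x - 4)³.
With (x - 4) = 3/2: g(11/2) = -2327/1136.

-2.0484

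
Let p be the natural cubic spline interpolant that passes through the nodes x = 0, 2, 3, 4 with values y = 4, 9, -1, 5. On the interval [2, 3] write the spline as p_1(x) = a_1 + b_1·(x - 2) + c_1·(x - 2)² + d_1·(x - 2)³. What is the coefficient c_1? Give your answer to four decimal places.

-8.6087

Write M_i for p''(x_i). With h_i = 2, 1, 1 and divided differences Δ_i = 5/2, -10, 6, the continuity of p' gives the tridiagonal system
  2·M_0 + 6·M_1 + 1·M_2 = 6(Δ_1 - Δ_0) = -75
  1·M_1 + 4·M_2 + 1·M_3 = 6(Δ_2 - Δ_1) = 96
Natural end conditions: M_0 = M_3 = 0.
Forward elimination and back-substitution give M_0 = 0, M_1 = -396/23, M_2 = 651/23, M_3 = 0.
On [2, 3], with p_1(x) = a_1 + b_1·(x - 2) + c_1·(x - 2)² + d_1·(x - 2)³: c_1 = M_1/2 = -198/23, d_1 = (M_2 - M_1)/(6h_1) = 349/46, b_1 = Δ_1 - h_1(2M_1 + M_2)/6 = -413/46.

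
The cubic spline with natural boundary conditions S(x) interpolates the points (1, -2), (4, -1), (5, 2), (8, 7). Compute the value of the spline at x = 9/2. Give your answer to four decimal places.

Put M_i = S'' at the i-th knot. Here h = (3, 1, 3) and Δ = (1/3, 3, 5/3), so the interior equations h_(i-1)·M_(i-1) + 2(h_(i-1)+h_i)·M_i + h_i·M_(i+1) = 6(Δ_i − Δ_(i-1)) read
  3·M_0 + 8·M_1 + 1·M_2 = 6(Δ_1 - Δ_0) = 16
  1·M_1 + 8·M_2 + 3·M_3 = 6(Δ_2 - Δ_1) = -8
Natural end conditions: M_0 = M_3 = 0.
Solving the tridiagonal system: M_0 = 0, M_1 = 136/63, M_2 = -80/63, M_3 = 0.
On [4, 5], S(x) = -1 + 157/63·(x - 4) + 68/63·(x - 4)² - 4/7·(x - 4)³.
With (x - 4) = 1/2: S(9/2) = 4/9.

0.4444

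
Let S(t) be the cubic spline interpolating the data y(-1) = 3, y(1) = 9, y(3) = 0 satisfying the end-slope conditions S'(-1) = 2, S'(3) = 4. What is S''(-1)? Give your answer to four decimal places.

7.6250

Put M_i = S'' at the i-th knot. Here h = (2, 2) and Δ = (3, -9/2), so the interior equations h_(i-1)·M_(i-1) + 2(h_(i-1)+h_i)·M_i + h_i·M_(i+1) = 6(Δ_i − Δ_(i-1)) read
  2·M_0 + 8·M_1 + 2·M_2 = 6(Δ_1 - Δ_0) = -45
Clamped end conditions give two more equations: 2h_0·M_0 + h_0·M_1 = 6(Δ_0 - S'(-1)) = 6 and h_1·M_1 + 2h_1·M_2 = 6(S'(3) - Δ_1) = 51.
Forward elimination and back-substitution give M_0 = 61/8, M_1 = -49/4, M_2 = 151/8.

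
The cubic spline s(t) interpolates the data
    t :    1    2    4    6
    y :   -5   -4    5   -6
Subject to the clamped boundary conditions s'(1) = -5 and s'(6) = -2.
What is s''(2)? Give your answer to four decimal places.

4.6957

Let σ_i = s''(x_i). Step sizes h_i = 1, 2, 2; slopes of the chords Δ_i = (y_(i+1) - y_i)/h_i = 1, 9/2, -11/2.
  1·σ_0 + 6·σ_1 + 2·σ_2 = 6(Δ_1 - Δ_0) = 21
  2·σ_1 + 8·σ_2 + 2·σ_3 = 6(Δ_2 - Δ_1) = -60
Clamped end conditions give two more equations: 2h_0·σ_0 + h_0·σ_1 = 6(Δ_0 - s'(1)) = 36 and h_2·σ_2 + 2h_2·σ_3 = 6(s'(6) - Δ_2) = 21.
Forward elimination and back-substitution give σ_0 = 360/23, σ_1 = 108/23, σ_2 = -525/46, σ_3 = 252/23.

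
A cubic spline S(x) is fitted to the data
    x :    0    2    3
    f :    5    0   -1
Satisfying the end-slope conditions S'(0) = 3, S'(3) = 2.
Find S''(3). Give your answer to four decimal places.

Put m_i = S'' at the i-th knot. Here h = (2, 1) and Δ = (-5/2, -1), so the interior equations h_(i-1)·m_(i-1) + 2(h_(i-1)+h_i)·m_i + h_i·m_(i+1) = 6(Δ_i − Δ_(i-1)) read
  2·m_0 + 6·m_1 + 1·m_2 = 6(Δ_1 - Δ_0) = 9
Clamped end conditions give two more equations: 2h_0·m_0 + h_0·m_1 = 6(Δ_0 - S'(0)) = -33 and h_1·m_1 + 2h_1·m_2 = 6(S'(3) - Δ_1) = 18.
Hence m_0 = -121/12, m_1 = 11/3, m_2 = 43/6.

7.1667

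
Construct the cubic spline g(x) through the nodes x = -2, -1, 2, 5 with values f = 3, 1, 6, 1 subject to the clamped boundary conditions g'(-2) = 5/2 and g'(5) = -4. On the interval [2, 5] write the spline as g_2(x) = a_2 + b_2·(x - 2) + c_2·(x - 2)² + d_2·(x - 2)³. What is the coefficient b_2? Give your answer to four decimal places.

1.6935

Put M_i = g'' at the i-th knot. Here h = (1, 3, 3) and Δ = (-2, 5/3, -5/3), so the interior equations h_(i-1)·M_(i-1) + 2(h_(i-1)+h_i)·M_i + h_i·M_(i+1) = 6(Δ_i − Δ_(i-1)) read
  1·M_0 + 8·M_1 + 3·M_2 = 6(Δ_1 - Δ_0) = 22
  3·M_1 + 12·M_2 + 3·M_3 = 6(Δ_2 - Δ_1) = -20
Clamped end conditions give two more equations: 2h_0·M_0 + h_0·M_1 = 6(Δ_0 - g'(-2)) = -27 and h_2·M_2 + 2h_2·M_3 = 6(g'(5) - Δ_2) = -14.
Forward elimination and back-substitution give M_0 = -510/31, M_1 = 183/31, M_2 = -272/93, M_3 = -27/31.
On [2, 5], with g_2(x) = a_2 + b_2·(x - 2) + c_2·(x - 2)² + d_2·(x - 2)³: c_2 = M_2/2 = -136/93, d_2 = (M_3 - M_2)/(6h_2) = 191/1674, b_2 = Δ_2 - h_2(2M_2 + M_3)/6 = 105/62.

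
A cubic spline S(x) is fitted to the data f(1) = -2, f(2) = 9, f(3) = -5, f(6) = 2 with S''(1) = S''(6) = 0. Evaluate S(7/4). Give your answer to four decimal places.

8.5398

Write M_i for S''(x_i). With h_i = 1, 1, 3 and divided differences Δ_i = 11, -14, 7/3, the continuity of S' gives the tridiagonal system
  1·M_0 + 4·M_1 + 1·M_2 = 6(Δ_1 - Δ_0) = -150
  1·M_1 + 8·M_2 + 3·M_3 = 6(Δ_2 - Δ_1) = 98
Natural end conditions: M_0 = M_3 = 0.
Solving: M_0 = 0, M_1 = -1298/31, M_2 = 542/31, M_3 = 0.
On [1, 2], S(x) = -2 + 1672/93·(x - 1) + 0·(x - 1)² - 649/93·(x - 1)³.
With (x - 1) = 3/4: S(7/4) = 16943/1984.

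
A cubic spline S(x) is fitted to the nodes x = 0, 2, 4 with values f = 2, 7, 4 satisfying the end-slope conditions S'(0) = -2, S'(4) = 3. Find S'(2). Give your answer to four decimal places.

Put m_i = S'' at the i-th knot. Here h = (2, 2) and Δ = (5/2, -3/2), so the interior equations h_(i-1)·m_(i-1) + 2(h_(i-1)+h_i)·m_i + h_i·m_(i+1) = 6(Δ_i − Δ_(i-1)) read
  2·m_0 + 8·m_1 + 2·m_2 = 6(Δ_1 - Δ_0) = -24
Clamped end conditions give two more equations: 2h_0·m_0 + h_0·m_1 = 6(Δ_0 - S'(0)) = 27 and h_1·m_1 + 2h_1·m_2 = 6(S'(4) - Δ_1) = 27.
Hence m_0 = 11, m_1 = -17/2, m_2 = 11.
On [2, 4], S'(x) = b_1 + 2c_1·(x - 2) + 3d_1·(x - 2)² with b_1 = Δ_1 - h_1(2m_1 + m_2)/6 = 1/2, c_1 = m_1/2 = -17/4, d_1 = (m_2 - m_1)/(6h_1) = 13/8. So S'(2) = 1/2.

0.5000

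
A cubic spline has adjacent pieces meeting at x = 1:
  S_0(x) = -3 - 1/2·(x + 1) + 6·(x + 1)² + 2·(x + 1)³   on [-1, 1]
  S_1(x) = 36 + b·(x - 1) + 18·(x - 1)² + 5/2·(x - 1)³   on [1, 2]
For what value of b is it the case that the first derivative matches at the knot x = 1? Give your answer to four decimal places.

47.5000

S_0'(x) = -1/2 + 12·(x + 1) + 6·(x + 1)², so S_0'(1) = 95/2. On the right, S_1'(1) = b, so b = 95/2.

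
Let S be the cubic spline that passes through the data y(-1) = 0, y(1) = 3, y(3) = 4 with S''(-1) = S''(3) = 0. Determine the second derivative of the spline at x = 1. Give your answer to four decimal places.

-0.7500

Write σ_i for S''(x_i). With h_i = 2, 2 and divided differences Δ_i = 3/2, 1/2, the continuity of S' gives the tridiagonal system
  2·σ_0 + 8·σ_1 + 2·σ_2 = 6(Δ_1 - Δ_0) = -6
Natural end conditions: σ_0 = σ_2 = 0.
Hence σ_0 = 0, σ_1 = -3/4, σ_2 = 0.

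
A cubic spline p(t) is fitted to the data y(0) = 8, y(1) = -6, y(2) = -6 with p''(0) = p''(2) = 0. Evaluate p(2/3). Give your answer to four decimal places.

-2.6296

Let M_i = p''(x_i). Step sizes h_i = 1, 1; slopes of the chords Δ_i = (y_(i+1) - y_i)/h_i = -14, 0.
  1·M_0 + 4·M_1 + 1·M_2 = 6(Δ_1 - Δ_0) = 84
Natural end conditions: M_0 = M_2 = 0.
Forward elimination and back-substitution give M_0 = 0, M_1 = 21, M_2 = 0.
On [0, 1], p(t) = 8 - 35/2·t + 0·t² + 7/2·t³.
With t = 2/3: p(2/3) = -71/27.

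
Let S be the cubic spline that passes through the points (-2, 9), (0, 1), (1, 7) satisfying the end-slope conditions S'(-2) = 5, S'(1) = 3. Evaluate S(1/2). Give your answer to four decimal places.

With M_i denoting the second derivative at x_i, h_i = 2, 1, and Δ_i = (y_(i+1) − y_i)/h_i = -4, 6:
  2·M_0 + 6·M_1 + 1·M_2 = 6(Δ_1 - Δ_0) = 60
Clamped end conditions give two more equations: 2h_0·M_0 + h_0·M_1 = 6(Δ_0 - S'(-2)) = -54 and h_1·M_1 + 2h_1·M_2 = 6(S'(1) - Δ_1) = -18.
Solving the tridiagonal system: M_0 = -145/6, M_1 = 64/3, M_2 = -59/3.
On [0, 1], S(x) = 1 + 13/6·x + 32/3·x² - 41/6·x³.
With x = 1/2: S(1/2) = 187/48.

3.8958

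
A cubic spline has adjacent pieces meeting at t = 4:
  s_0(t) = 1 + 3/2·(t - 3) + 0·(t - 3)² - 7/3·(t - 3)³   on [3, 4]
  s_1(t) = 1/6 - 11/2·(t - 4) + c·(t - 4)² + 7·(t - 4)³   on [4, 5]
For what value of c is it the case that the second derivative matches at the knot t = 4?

-7

s_0''(t) = 0 - 14·(t - 3), so s_0''(4) = -14. On the right, s_1''(4) = 2c, so c = -7.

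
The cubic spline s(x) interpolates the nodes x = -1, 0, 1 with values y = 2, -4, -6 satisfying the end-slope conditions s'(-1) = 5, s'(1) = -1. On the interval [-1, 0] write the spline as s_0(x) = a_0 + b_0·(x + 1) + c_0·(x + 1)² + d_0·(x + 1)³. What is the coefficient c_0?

Let M_i = s''(x_i). Step sizes h_i = 1, 1; slopes of the chords Δ_i = (y_(i+1) - y_i)/h_i = -6, -2.
  1·M_0 + 4·M_1 + 1·M_2 = 6(Δ_1 - Δ_0) = 24
Clamped end conditions give two more equations: 2h_0·M_0 + h_0·M_1 = 6(Δ_0 - s'(-1)) = -66 and h_1·M_1 + 2h_1·M_2 = 6(s'(1) - Δ_1) = 6.
Hence M_0 = -42, M_1 = 18, M_2 = -6.
On [-1, 0], with s_0(x) = a_0 + b_0·(x + 1) + c_0·(x + 1)² + d_0·(x + 1)³: c_0 = M_0/2 = -21, d_0 = (M_1 - M_0)/(6h_0) = 10, b_0 = Δ_0 - h_0(2M_0 + M_1)/6 = 5.

-21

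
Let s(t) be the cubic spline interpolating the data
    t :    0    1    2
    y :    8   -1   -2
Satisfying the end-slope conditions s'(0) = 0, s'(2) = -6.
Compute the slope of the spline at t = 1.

-6

Write σ_i for s''(x_i). With h_i = 1, 1 and divided differences Δ_i = -9, -1, the continuity of s' gives the tridiagonal system
  1·σ_0 + 4·σ_1 + 1·σ_2 = 6(Δ_1 - Δ_0) = 48
Clamped end conditions give two more equations: 2h_0·σ_0 + h_0·σ_1 = 6(Δ_0 - s'(0)) = -54 and h_1·σ_1 + 2h_1·σ_2 = 6(s'(2) - Δ_1) = -30.
Solving the tridiagonal system: σ_0 = -42, σ_1 = 30, σ_2 = -30.
On [1, 2], s'(t) = b_1 + 2c_1·(t - 1) + 3d_1·(t - 1)² with b_1 = Δ_1 - h_1(2σ_1 + σ_2)/6 = -6, c_1 = σ_1/2 = 15, d_1 = (σ_2 - σ_1)/(6h_1) = -10. So s'(1) = -6.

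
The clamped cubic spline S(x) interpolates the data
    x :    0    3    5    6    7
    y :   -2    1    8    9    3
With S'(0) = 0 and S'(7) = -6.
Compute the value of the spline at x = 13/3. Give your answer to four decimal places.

Let M_i = S''(x_i). Step sizes h_i = 3, 2, 1, 1; slopes of the chords Δ_i = (y_(i+1) - y_i)/h_i = 1, 7/2, 1, -6.
  3·M_0 + 10·M_1 + 2·M_2 = 6(Δ_1 - Δ_0) = 15
  2·M_1 + 6·M_2 + 1·M_3 = 6(Δ_2 - Δ_1) = -15
  1·M_2 + 4·M_3 + 1·M_4 = 6(Δ_3 - Δ_2) = -42
Clamped end conditions give two more equations: 2h_0·M_0 + h_0·M_1 = 6(Δ_0 - S'(0)) = 6 and h_3·M_3 + 2h_3·M_4 = 6(S'(7) - Δ_3) = 0.
Forward elimination and back-substitution give M_0 = 17/104, M_1 = 87/52, M_2 = -231/208, M_3 = -1215/104, M_4 = 1215/208.
On [3, 5], S(x) = 1 + 573/208·(x - 3) + 87/104·(x - 3)² - 193/832·(x - 3)³.
With (x - 3) = 4/3: S(13/3) = 7877/1404.

5.6104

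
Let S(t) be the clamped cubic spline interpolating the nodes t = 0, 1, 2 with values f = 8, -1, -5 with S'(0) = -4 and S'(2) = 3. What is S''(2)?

17

Let M_i = S''(x_i). Step sizes h_i = 1, 1; slopes of the chords Δ_i = (y_(i+1) - y_i)/h_i = -9, -4.
  1·M_0 + 4·M_1 + 1·M_2 = 6(Δ_1 - Δ_0) = 30
Clamped end conditions give two more equations: 2h_0·M_0 + h_0·M_1 = 6(Δ_0 - S'(0)) = -30 and h_1·M_1 + 2h_1·M_2 = 6(S'(2) - Δ_1) = 42.
Solving the tridiagonal system: M_0 = -19, M_1 = 8, M_2 = 17.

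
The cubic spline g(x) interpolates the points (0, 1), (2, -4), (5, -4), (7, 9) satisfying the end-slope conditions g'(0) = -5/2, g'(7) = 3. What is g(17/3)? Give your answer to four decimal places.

With m_i denoting the second derivative at x_i, h_i = 2, 3, 2, and Δ_i = (y_(i+1) − y_i)/h_i = -5/2, 0, 13/2:
  2·m_0 + 10·m_1 + 3·m_2 = 6(Δ_1 - Δ_0) = 15
  3·m_1 + 10·m_2 + 2·m_3 = 6(Δ_2 - Δ_1) = 39
Clamped end conditions give two more equations: 2h_0·m_0 + h_0·m_1 = 6(Δ_0 - g'(0)) = 0 and h_2·m_2 + 2h_2·m_3 = 6(g'(7) - Δ_2) = -21.
Forward elimination and back-substitution give m_0 = 3/32, m_1 = -3/16, m_2 = 89/16, m_3 = -257/32.
On [5, 7], g(x) = -4 + 175/32·(x - 5) + 89/32·(x - 5)² - 145/128·(x - 5)³.
With (x - 5) = 2/3: g(17/3) = 59/108.

0.5463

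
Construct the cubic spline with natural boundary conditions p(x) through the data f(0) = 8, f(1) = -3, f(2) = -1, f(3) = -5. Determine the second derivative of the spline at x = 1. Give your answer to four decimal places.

23.2000

With M_i denoting the second derivative at x_i, h_i = 1, 1, 1, and Δ_i = (y_(i+1) − y_i)/h_i = -11, 2, -4:
  1·M_0 + 4·M_1 + 1·M_2 = 6(Δ_1 - Δ_0) = 78
  1·M_1 + 4·M_2 + 1·M_3 = 6(Δ_2 - Δ_1) = -36
Natural end conditions: M_0 = M_3 = 0.
Solving the tridiagonal system: M_0 = 0, M_1 = 116/5, M_2 = -74/5, M_3 = 0.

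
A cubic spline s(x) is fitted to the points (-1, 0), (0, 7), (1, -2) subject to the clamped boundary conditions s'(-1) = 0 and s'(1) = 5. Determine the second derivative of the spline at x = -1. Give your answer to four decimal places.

47.5000

Put m_i = s'' at the i-th knot. Here h = (1, 1) and Δ = (7, -9), so the interior equations h_(i-1)·m_(i-1) + 2(h_(i-1)+h_i)·m_i + h_i·m_(i+1) = 6(Δ_i − Δ_(i-1)) read
  1·m_0 + 4·m_1 + 1·m_2 = 6(Δ_1 - Δ_0) = -96
Clamped end conditions give two more equations: 2h_0·m_0 + h_0·m_1 = 6(Δ_0 - s'(-1)) = 42 and h_1·m_1 + 2h_1·m_2 = 6(s'(1) - Δ_1) = 84.
Hence m_0 = 95/2, m_1 = -53, m_2 = 137/2.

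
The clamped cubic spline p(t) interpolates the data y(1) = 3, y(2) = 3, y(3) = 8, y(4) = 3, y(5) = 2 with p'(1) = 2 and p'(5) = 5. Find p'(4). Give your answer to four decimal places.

Let M_i = p''(x_i). Step sizes h_i = 1, 1, 1, 1; slopes of the chords Δ_i = (y_(i+1) - y_i)/h_i = 0, 5, -5, -1.
  1·M_0 + 4·M_1 + 1·M_2 = 6(Δ_1 - Δ_0) = 30
  1·M_1 + 4·M_2 + 1·M_3 = 6(Δ_2 - Δ_1) = -60
  1·M_2 + 4·M_3 + 1·M_4 = 6(Δ_3 - Δ_2) = 24
Clamped end conditions give two more equations: 2h_0·M_0 + h_0·M_1 = 6(Δ_0 - p'(1)) = -12 and h_3·M_3 + 2h_3·M_4 = 6(p'(5) - Δ_3) = 36.
Solving: M_0 = -99/7, M_1 = 114/7, M_2 = -21, M_3 = 54/7, M_4 = 99/7.
On [4, 5], p'(t) = b_3 + 2c_3·(t - 4) + 3d_3·(t - 4)² with b_3 = Δ_3 - h_3(2M_3 + M_4)/6 = -83/14, c_3 = M_3/2 = 27/7, d_3 = (M_4 - M_3)/(6h_3) = 15/14. So p'(4) = -83/14.

-5.9286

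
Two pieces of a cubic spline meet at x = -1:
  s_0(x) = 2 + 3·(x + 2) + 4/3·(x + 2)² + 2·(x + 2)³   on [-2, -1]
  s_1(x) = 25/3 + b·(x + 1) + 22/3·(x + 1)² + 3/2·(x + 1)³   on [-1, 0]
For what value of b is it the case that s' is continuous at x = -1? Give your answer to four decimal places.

s_0'(x) = 3 + 8/3·(x + 2) + 6·(x + 2)², so s_0'(-1) = 35/3. On the right, s_1'(-1) = b, so b = 35/3.

11.6667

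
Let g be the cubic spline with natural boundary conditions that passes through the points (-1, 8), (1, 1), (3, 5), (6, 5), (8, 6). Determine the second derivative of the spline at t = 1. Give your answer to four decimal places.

4.7398

Put M_i = g'' at the i-th knot. Here h = (2, 2, 3, 2) and Δ = (-7/2, 2, 0, 1/2), so the interior equations h_(i-1)·M_(i-1) + 2(h_(i-1)+h_i)·M_i + h_i·M_(i+1) = 6(Δ_i − Δ_(i-1)) read
  2·M_0 + 8·M_1 + 2·M_2 = 6(Δ_1 - Δ_0) = 33
  2·M_1 + 10·M_2 + 3·M_3 = 6(Δ_2 - Δ_1) = -12
  3·M_2 + 10·M_3 + 2·M_4 = 6(Δ_3 - Δ_2) = 3
Natural end conditions: M_0 = M_4 = 0.
Hence M_0 = 0, M_1 = 3261/688, M_2 = -423/172, M_3 = 357/344, M_4 = 0.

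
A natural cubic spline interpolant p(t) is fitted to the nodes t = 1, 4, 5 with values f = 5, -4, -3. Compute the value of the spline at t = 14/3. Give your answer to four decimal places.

-3.4815

With M_i denoting the second derivative at x_i, h_i = 3, 1, and Δ_i = (y_(i+1) − y_i)/h_i = -3, 1:
  3·M_0 + 8·M_1 + 1·M_2 = 6(Δ_1 - Δ_0) = 24
Natural end conditions: M_0 = M_2 = 0.
Solving: M_0 = 0, M_1 = 3, M_2 = 0.
On [4, 5], p(t) = -4 + 0·(t - 4) + 3/2·(t - 4)² - 1/2·(t - 4)³.
With (t - 4) = 2/3: p(14/3) = -94/27.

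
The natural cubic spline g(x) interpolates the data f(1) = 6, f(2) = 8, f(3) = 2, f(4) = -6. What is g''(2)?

-12

With σ_i denoting the second derivative at x_i, h_i = 1, 1, 1, and Δ_i = (y_(i+1) − y_i)/h_i = 2, -6, -8:
  1·σ_0 + 4·σ_1 + 1·σ_2 = 6(Δ_1 - Δ_0) = -48
  1·σ_1 + 4·σ_2 + 1·σ_3 = 6(Δ_2 - Δ_1) = -12
Natural end conditions: σ_0 = σ_3 = 0.
Forward elimination and back-substitution give σ_0 = 0, σ_1 = -12, σ_2 = 0, σ_3 = 0.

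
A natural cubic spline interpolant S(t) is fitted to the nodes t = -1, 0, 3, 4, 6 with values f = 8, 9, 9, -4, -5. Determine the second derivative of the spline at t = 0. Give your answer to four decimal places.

4.1832

Put m_i = S'' at the i-th knot. Here h = (1, 3, 1, 2) and Δ = (1, 0, -13, -1/2), so the interior equations h_(i-1)·m_(i-1) + 2(h_(i-1)+h_i)·m_i + h_i·m_(i+1) = 6(Δ_i − Δ_(i-1)) read
  1·m_0 + 8·m_1 + 3·m_2 = 6(Δ_1 - Δ_0) = -6
  3·m_1 + 8·m_2 + 1·m_3 = 6(Δ_2 - Δ_1) = -78
  1·m_2 + 6·m_3 + 2·m_4 = 6(Δ_3 - Δ_2) = 75
Natural end conditions: m_0 = m_4 = 0.
Solving the tridiagonal system: m_0 = 0, m_1 = 1347/322, m_2 = -2118/161, m_3 = 4731/322, m_4 = 0.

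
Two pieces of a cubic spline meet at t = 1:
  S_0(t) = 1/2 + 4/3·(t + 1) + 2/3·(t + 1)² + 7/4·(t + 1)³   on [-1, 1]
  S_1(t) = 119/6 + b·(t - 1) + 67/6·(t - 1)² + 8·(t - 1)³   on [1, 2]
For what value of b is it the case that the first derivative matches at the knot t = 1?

25

S_0'(t) = 4/3 + 4/3·(t + 1) + 21/4·(t + 1)², so S_0'(1) = 25. On the right, S_1'(1) = b, so b = 25.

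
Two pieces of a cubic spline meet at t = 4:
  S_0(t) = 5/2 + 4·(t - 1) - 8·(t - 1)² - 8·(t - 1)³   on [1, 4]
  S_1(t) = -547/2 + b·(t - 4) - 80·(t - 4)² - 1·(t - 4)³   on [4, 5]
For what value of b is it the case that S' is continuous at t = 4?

S_0'(t) = 4 - 16·(t - 1) - 24·(t - 1)², so S_0'(4) = -260. On the right, S_1'(4) = b, so b = -260.

-260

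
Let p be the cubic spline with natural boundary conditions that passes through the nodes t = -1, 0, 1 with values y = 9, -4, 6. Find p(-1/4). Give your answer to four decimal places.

-2.6367

Write m_i for p''(x_i). With h_i = 1, 1 and divided differences Δ_i = -13, 10, the continuity of p' gives the tridiagonal system
  1·m_0 + 4·m_1 + 1·m_2 = 6(Δ_1 - Δ_0) = 138
Natural end conditions: m_0 = m_2 = 0.
Solving: m_0 = 0, m_1 = 69/2, m_2 = 0.
On [-1, 0], p(t) = 9 - 75/4·(t + 1) + 0·(t + 1)² + 23/4·(t + 1)³.
With (t + 1) = 3/4: p(-1/4) = -675/256.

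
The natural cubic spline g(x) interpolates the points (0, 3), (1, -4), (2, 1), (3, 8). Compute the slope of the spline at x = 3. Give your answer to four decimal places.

6.7333

Write M_i for g''(x_i). With h_i = 1, 1, 1 and divided differences Δ_i = -7, 5, 7, the continuity of g' gives the tridiagonal system
  1·M_0 + 4·M_1 + 1·M_2 = 6(Δ_1 - Δ_0) = 72
  1·M_1 + 4·M_2 + 1·M_3 = 6(Δ_2 - Δ_1) = 12
Natural end conditions: M_0 = M_3 = 0.
Solving the tridiagonal system: M_0 = 0, M_1 = 92/5, M_2 = -8/5, M_3 = 0.
On [2, 3], g'(x) = b_2 + 2c_2·(x - 2) + 3d_2·(x - 2)² with b_2 = Δ_2 - h_2(2M_2 + M_3)/6 = 113/15, c_2 = M_2/2 = -4/5, d_2 = (M_3 - M_2)/(6h_2) = 4/15. So g'(3) = 101/15.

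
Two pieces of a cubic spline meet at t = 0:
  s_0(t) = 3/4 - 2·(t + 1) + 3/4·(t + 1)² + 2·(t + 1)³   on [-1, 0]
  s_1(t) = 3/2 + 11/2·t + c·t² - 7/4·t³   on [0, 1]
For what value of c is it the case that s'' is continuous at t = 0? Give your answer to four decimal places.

6.7500

s_0''(t) = 3/2 + 12·(t + 1), so s_0''(0) = 27/2. On the right, s_1''(0) = 2c, so c = 27/4.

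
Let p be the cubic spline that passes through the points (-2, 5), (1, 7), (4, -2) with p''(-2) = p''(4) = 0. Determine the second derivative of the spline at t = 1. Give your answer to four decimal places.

Let M_i = p''(x_i). Step sizes h_i = 3, 3; slopes of the chords Δ_i = (y_(i+1) - y_i)/h_i = 2/3, -3.
  3·M_0 + 12·M_1 + 3·M_2 = 6(Δ_1 - Δ_0) = -22
Natural end conditions: M_0 = M_2 = 0.
Solving the tridiagonal system: M_0 = 0, M_1 = -11/6, M_2 = 0.

-1.8333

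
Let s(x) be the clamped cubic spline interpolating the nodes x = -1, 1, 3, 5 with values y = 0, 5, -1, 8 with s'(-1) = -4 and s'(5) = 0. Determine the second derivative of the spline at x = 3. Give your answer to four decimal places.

Write M_i for s''(x_i). With h_i = 2, 2, 2 and divided differences Δ_i = 5/2, -3, 9/2, the continuity of s' gives the tridiagonal system
  2·M_0 + 8·M_1 + 2·M_2 = 6(Δ_1 - Δ_0) = -33
  2·M_1 + 8·M_2 + 2·M_3 = 6(Δ_2 - Δ_1) = 45
Clamped end conditions give two more equations: 2h_0·M_0 + h_0·M_1 = 6(Δ_0 - s'(-1)) = 39 and h_2·M_2 + 2h_2·M_3 = 6(s'(5) - Δ_2) = -27.
Hence M_0 = 227/15, M_1 = -323/30, M_2 = 343/30, M_3 = -187/15.

11.4333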